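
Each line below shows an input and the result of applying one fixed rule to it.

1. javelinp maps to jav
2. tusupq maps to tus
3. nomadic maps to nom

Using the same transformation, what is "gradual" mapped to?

gra

The rule is to keep only the first 3 characters.
Applying that to "gradual" gives "gra".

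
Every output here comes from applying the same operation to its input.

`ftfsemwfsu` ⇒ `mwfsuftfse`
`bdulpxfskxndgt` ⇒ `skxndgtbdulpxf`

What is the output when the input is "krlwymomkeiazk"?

The rule is to swap the front and back halves of the string.
On "krlwymomkeiazk" that produces "mkeiazkkrlwymo".

mkeiazkkrlwymo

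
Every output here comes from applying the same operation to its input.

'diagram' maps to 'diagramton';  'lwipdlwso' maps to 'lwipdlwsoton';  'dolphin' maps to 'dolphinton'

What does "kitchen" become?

kitchenton

In each case the input is transformed by: append "ton".
So "kitchen" becomes "kitchenton".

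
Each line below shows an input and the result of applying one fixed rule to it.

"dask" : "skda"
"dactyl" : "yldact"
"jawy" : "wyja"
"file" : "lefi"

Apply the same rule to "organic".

Looking at the pairs, the operation is to move the last 2 characters to the front (rotate right by 2).
"organic" → "icorgan".

icorgan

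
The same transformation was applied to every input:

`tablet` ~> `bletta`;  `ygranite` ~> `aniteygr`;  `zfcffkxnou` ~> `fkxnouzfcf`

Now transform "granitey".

The pattern: swap the front and back halves of the string, then move the last character to the front.
"granitey" → "iteygran" → "niteygra".

niteygra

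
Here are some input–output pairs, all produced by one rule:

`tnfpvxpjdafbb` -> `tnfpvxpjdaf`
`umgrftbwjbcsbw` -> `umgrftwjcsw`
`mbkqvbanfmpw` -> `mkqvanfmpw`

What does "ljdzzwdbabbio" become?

Rule — remove every "b".
Applying that to "ljdzzwdbabbio" gives "ljdzzwdaio".

ljdzzwdaio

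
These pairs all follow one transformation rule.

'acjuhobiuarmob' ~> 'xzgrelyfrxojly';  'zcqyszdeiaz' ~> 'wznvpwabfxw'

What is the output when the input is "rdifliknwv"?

Looking at the pairs, the operation is to shift every letter 3 places backward in the alphabet (wrapping around).
Doing the same to "rdifliknwv": "oafcifhkts".

oafcifhkts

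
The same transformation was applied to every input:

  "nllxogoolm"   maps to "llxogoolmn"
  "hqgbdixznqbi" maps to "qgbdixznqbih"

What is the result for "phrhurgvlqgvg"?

hrhurgvlqgvgp

The rule is to move the first character to the end.
On "phrhurgvlqgvg" that produces "hrhurgvlqgvgp".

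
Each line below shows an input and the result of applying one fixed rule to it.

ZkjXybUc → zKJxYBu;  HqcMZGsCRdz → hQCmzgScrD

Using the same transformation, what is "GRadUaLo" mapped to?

Looking at the pairs, the operation is to delete the last character, then flip the case of every letter.
"GRadUaLo" → "grADuAl".

grADuAl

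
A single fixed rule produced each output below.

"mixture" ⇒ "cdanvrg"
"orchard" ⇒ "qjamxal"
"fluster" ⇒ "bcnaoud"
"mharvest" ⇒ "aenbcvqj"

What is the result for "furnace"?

wjlnoda

Rule — move the first 3 characters to the end (rotate left by 3), then shift every letter 9 places forward in the alphabet (wrapping around).
For "furnace", step one produces "nacefur"; step two turns that into "wjlnoda".
(Check on "mharvest": → "rvestmha" → "aenbcvqj" ✓)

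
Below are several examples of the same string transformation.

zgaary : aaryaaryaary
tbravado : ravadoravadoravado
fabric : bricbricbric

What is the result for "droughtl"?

Looking at the pairs, the operation is to delete the first 2 characters, then write the whole string 3 times in a row.
Working it through for "droughtl": intermediate "oughtl", final "oughtloughtloughtl".

oughtloughtloughtl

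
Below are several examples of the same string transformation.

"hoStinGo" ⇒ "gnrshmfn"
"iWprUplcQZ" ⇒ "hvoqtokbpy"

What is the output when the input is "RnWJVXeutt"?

Each output is the input with this applied: shift every letter 1 place backward in the alphabet (wrapping around), then convert every letter to lowercase.
Starting from "RnWJVXeutt": after the first operation, "QmVIUWdtss"; after the second, "qmviuwdtss".

qmviuwdtss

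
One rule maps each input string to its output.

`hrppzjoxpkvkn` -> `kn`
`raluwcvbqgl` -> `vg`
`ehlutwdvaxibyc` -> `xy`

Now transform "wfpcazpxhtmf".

What's happening: keep one character in every 3, starting at position 1 (positions 1st, 4th, 7th, ...), then keep only the last 2 characters.
"wfpcazpxhtmf" → "wcpt" → "pt".

pt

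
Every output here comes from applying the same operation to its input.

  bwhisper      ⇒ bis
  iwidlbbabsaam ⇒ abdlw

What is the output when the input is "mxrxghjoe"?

Each output is the input with this applied: sort the characters into alphabetical order, then keep one character in every 3, starting at position 1 (positions 1st, 4th, 7th, ...).
For "mxrxghjoe", step one produces "eghjmorxx"; step two turns that into "ejr".

ejr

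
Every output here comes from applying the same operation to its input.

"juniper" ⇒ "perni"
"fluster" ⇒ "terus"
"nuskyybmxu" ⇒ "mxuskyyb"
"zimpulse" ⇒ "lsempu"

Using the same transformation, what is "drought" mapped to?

ghtou

What's happening: delete the first 2 characters, then move the last 3 characters to the front (rotate right by 3).
Applying both steps to "drought": "ought", then "ghtou".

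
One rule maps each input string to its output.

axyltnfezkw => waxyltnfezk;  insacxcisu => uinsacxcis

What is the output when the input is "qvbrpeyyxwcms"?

sqvbrpeyyxwcm

Each output is the input with this applied: move the last character to the front.
On "qvbrpeyyxwcms" that produces "sqvbrpeyyxwcm".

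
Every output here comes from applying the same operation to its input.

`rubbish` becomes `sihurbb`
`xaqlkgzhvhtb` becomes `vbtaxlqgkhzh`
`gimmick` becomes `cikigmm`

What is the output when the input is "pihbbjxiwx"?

The rule is to swap each adjacent pair of characters (1↔2, 3↔4, ...), then move the last 3 characters to the front (rotate right by 3).
Applying both steps to "pihbbjxiwx": "ipbhjbixxw", then "xxwipbhjbi".

xxwipbhjbi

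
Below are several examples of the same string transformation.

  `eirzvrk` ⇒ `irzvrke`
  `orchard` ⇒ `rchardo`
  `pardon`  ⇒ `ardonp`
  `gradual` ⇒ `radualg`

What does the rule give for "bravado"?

ravadob

Looking at the pairs, the operation is to move the first character to the end.
Doing the same to "bravado": "ravadob".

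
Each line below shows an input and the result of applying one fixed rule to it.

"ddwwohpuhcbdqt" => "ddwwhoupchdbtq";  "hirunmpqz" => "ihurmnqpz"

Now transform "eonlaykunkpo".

oelnyaukknop

Looking at the pairs, the operation is to swap each adjacent pair of characters (1↔2, 3↔4, ...).
For "eonlaykunkpo" the result is "oelnyaukknop".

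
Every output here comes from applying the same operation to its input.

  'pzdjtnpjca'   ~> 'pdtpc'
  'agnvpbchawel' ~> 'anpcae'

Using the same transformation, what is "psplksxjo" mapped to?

Each output is the input with this applied: keep every other character starting from the first (positions 1st, 3rd, 5th, ...).
So "psplksxjo" becomes "ppkxo".

ppkxo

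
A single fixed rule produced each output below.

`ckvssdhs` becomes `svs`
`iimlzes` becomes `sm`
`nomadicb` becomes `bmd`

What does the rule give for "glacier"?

ra

In each case the input is transformed by: take characters alternately from the front and the back (1st, last, 2nd, 2nd-last, ...), then keep one character in every 3, starting at position 2 (positions 2nd, 5th, 8th, ...).
"glacier" → "grleaic" → "ra".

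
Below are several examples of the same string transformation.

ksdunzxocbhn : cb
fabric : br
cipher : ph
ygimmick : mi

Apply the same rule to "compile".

pi

Rule — move the last 2 characters to the front (rotate right by 2), then keep only the last 2 characters.
"compile" → "lecompi" → "pi".
(Check on "ygimmick": → "ckygimmi" → "mi" ✓)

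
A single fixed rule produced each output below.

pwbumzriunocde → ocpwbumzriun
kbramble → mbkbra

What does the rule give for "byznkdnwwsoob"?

sobyznkdnww

The rule is to delete the last 2 characters, then move the last 2 characters to the front (rotate right by 2).
On "byznkdnwwsoob": the first step gives "byznkdnwwso", and the second then gives "sobyznkdnww".
(Check on "kbramble": → "kbramb" → "mbkbra" ✓)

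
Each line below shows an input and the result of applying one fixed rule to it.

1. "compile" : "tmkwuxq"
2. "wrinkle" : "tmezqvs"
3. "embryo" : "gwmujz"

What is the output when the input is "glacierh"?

zpotikqm

In each case the input is transformed by: move the last 2 characters to the front (rotate right by 2), then shift every letter 8 places forward in the alphabet (wrapping around).
So "glacierh" becomes "zpotikqm".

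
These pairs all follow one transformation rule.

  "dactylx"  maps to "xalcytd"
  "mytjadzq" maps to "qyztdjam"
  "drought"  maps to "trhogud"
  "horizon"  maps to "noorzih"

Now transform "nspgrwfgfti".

The pattern: take characters alternately from the front and the back (1st, last, 2nd, 2nd-last, ...), then move the first character to the end.
Applying both steps to "nspgrwfgfti": "nistpfggrfw", then "istpfggrfwn".
(Check on "dactylx": → "dxalcyt" → "xalcytd" ✓)

istpfggrfwn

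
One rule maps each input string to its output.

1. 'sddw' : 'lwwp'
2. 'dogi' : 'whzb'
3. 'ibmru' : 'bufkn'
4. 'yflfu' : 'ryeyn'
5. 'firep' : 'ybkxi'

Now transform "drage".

wktzx

Each output is the input with this applied: shift every letter 7 places backward in the alphabet (wrapping around).
On "drage" that produces "wktzx".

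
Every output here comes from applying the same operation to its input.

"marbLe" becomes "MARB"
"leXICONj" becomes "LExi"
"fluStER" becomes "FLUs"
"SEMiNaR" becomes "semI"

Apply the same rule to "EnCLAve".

Looking at the pairs, the operation is to flip the case of every letter, then keep only the first 4 characters.
Working it through for "EnCLAve": intermediate "eNclaVE", final "eNcl".
(Check on "leXICONj": → "LExiconJ" → "LExi" ✓)

eNcl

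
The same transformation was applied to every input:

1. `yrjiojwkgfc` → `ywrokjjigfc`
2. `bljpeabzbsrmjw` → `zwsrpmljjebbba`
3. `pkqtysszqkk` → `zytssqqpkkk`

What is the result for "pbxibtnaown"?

In each case the input is transformed by: sort the characters into reverse alphabetical order.
Doing the same to "pbxibtnaown": "xwtponnibba".

xwtponnibba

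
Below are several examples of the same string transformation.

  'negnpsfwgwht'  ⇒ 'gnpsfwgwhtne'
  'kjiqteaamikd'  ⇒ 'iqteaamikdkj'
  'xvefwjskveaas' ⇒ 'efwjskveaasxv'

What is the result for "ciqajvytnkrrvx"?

qajvytnkrrvxci

In each case the input is transformed by: move the first 2 characters to the end (rotate left by 2).
So "ciqajvytnkrrvx" becomes "qajvytnkrrvxci".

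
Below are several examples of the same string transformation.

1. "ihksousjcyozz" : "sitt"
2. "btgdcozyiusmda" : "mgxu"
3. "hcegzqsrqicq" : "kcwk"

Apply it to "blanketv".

eynp

Looking at the pairs, the operation is to shift every letter 6 places backward in the alphabet (wrapping around), then keep only the last 4 characters.
Applying that to "blanketv" gives "eynp".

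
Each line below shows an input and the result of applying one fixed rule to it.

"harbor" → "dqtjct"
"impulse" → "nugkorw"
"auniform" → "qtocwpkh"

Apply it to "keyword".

qtfmgay

What's happening: shift every letter 2 places forward in the alphabet (wrapping around), then move the last 3 characters to the front (rotate right by 3).
Applying both steps to "keyword": "mgayqtf", then "qtfmgay".
(Check on "auniform": → "cwpkhqto" → "qtocwpkh" ✓)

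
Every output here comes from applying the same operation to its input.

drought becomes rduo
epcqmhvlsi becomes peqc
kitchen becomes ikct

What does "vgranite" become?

The rule is to swap each adjacent pair of characters (1↔2, 3↔4, ...), then keep only the first 4 characters.
Starting from "vgranite": after the first operation, "gvarinet"; after the second, "gvar".

gvar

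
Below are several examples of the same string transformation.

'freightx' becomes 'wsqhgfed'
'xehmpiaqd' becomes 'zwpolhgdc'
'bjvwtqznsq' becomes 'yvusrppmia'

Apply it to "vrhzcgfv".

yuuqgfeb

The pattern: shift every letter 1 place backward in the alphabet (wrapping around), then sort the characters into reverse alphabetical order.
So "vrhzcgfv" becomes "yuuqgfeb".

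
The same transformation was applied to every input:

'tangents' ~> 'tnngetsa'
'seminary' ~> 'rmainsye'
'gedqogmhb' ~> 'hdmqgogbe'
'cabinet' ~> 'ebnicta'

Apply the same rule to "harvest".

Rule — take characters alternately from the front and the back (1st, last, 2nd, 2nd-last, ...), then move the first 3 characters to the end (rotate left by 3).
"harvest" → "srevhta".

srevhta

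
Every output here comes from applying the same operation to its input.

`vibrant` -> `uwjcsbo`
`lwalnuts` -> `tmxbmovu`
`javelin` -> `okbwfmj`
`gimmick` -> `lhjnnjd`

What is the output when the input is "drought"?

The transformation: shift every letter 1 place forward in the alphabet (wrapping around), then move the last character to the front.
On "drought": the first step gives "espvhiu", and the second then gives "uespvhi".
(Check on "gimmick": → "hjnnjdl" → "lhjnnjd" ✓)

uespvhi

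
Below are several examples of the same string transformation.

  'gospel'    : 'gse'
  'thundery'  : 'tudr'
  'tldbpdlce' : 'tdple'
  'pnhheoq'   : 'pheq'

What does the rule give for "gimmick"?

gmik

The transformation: keep every other character starting from the first (positions 1st, 3rd, 5th, ...).
So "gimmick" becomes "gmik".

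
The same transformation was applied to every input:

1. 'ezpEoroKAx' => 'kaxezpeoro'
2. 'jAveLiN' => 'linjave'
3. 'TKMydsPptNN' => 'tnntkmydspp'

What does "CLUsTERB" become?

The rule is to move the last 3 characters to the front (rotate right by 3), then convert every letter to lowercase.
On "CLUsTERB": the first step gives "ERBCLUsT", and the second then gives "erbclust".

erbclust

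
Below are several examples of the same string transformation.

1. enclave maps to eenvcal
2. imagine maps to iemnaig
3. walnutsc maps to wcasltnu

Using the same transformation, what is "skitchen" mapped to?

snkeihtc

What's happening: take characters alternately from the front and the back (1st, last, 2nd, 2nd-last, ...).
Doing the same to "skitchen": "snkeihtc".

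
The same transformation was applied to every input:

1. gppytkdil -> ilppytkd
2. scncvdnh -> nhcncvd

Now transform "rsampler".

In each case the input is transformed by: delete the first character, then move the last 2 characters to the front (rotate right by 2).
Applying both steps to "rsampler": "sampler", then "ersampl".

ersampl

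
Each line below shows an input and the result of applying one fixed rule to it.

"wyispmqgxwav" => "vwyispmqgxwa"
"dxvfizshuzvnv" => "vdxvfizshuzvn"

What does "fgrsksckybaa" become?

afgrsksckyba

The pattern: move the last character to the front.
For "fgrsksckybaa" the result is "afgrsksckyba".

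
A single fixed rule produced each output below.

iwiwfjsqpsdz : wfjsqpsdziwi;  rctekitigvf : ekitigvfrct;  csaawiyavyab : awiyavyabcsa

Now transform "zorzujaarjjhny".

Rule — move the first 3 characters to the end (rotate left by 3).
So "zorzujaarjjhny" becomes "zujaarjjhnyzor".

zujaarjjhnyzor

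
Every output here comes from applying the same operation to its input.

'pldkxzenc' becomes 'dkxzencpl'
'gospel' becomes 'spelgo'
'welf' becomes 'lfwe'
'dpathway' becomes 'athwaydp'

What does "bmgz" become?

Each output is the input with this applied: move the first 2 characters to the end (rotate left by 2).
So "bmgz" becomes "gzbm".

gzbm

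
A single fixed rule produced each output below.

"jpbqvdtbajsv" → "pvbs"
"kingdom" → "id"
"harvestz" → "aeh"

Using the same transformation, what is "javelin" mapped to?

al

Looking at the pairs, the operation is to swap the first and last characters, then keep one character in every 3, starting at position 2 (positions 2nd, 5th, 8th, ...).
For "javelin" the result is "al".
(Check on "jpbqvdtbajsv": → "vpbqvdtbajsj" → "pvbs" ✓)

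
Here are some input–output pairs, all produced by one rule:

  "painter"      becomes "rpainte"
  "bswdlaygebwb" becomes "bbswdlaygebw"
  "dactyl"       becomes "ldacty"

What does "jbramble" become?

In each case the input is transformed by: move the last character to the front.
On "jbramble" that produces "ejbrambl".

ejbrambl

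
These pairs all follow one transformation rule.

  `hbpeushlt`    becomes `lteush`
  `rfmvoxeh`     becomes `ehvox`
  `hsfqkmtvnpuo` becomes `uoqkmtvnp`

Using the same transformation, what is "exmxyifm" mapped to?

fmxyi

The pattern: delete the first 3 characters, then move the last 2 characters to the front (rotate right by 2).
"exmxyifm" → "xyifm" → "fmxyi".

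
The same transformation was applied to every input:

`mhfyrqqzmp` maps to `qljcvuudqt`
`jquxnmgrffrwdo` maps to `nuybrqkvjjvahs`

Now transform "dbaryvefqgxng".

Looking at the pairs, the operation is to shift every letter 4 places forward in the alphabet (wrapping around).
So "dbaryvefqgxng" becomes "hfevczijukbrk".

hfevczijukbrk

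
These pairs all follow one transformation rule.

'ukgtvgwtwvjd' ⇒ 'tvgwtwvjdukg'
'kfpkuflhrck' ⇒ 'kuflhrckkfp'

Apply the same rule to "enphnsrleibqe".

In each case the input is transformed by: move the first 3 characters to the end (rotate left by 3).
On "enphnsrleibqe" that produces "hnsrleibqeenp".

hnsrleibqeenp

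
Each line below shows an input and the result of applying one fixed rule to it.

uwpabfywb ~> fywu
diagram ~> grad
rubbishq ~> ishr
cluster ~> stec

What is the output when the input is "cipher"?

The pattern: swap the first and last characters, then keep only the last 4 characters.
Starting from "cipher": after the first operation, "riphec"; after the second, "phec".
(Check on "diagram": → "miagrad" → "grad" ✓)

phec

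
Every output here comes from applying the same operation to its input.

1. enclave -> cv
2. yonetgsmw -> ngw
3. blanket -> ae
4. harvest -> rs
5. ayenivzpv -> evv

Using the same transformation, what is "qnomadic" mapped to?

The pattern: keep one character in every 3, starting at position 3 (positions 3rd, 6th, 9th, ...).
Applying that to "qnomadic" gives "od".

od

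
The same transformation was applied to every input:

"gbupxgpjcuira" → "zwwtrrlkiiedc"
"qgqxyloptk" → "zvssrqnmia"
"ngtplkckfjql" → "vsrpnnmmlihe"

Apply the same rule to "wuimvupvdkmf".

Looking at the pairs, the operation is to shift every letter 2 places forward in the alphabet (wrapping around), then sort the characters into reverse alphabetical order.
"wuimvupvdkmf" → "yxxwwroomkhf".

yxxwwroomkhf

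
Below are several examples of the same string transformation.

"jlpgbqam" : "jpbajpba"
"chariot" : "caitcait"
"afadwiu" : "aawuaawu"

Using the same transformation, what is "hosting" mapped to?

What's happening: keep every other character starting from the first (positions 1st, 3rd, 5th, ...), then write the whole string twice.
For "hosting", step one produces "hsig"; step two turns that into "hsighsig".

hsighsig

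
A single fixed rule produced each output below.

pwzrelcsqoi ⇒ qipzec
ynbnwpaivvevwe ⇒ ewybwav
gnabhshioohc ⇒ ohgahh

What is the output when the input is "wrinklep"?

The transformation: keep every other character starting from the first (positions 1st, 3rd, 5th, ...), then move the last 2 characters to the front (rotate right by 2).
So "wrinklep" becomes "kewi".

kewi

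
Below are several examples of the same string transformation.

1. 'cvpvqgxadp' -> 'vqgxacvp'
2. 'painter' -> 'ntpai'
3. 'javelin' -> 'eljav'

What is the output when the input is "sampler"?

plsam

Rule — delete the last 2 characters, then move the first 3 characters to the end (rotate left by 3).
For "sampler" the result is "plsam".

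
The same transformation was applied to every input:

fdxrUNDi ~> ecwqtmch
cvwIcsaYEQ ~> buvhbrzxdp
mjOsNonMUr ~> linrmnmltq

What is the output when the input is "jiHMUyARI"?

What's happening: shift every letter 1 place backward in the alphabet (wrapping around), then convert every letter to lowercase.
On "jiHMUyARI": the first step gives "ihGLTxZQH", and the second then gives "ihgltxzqh".

ihgltxzqh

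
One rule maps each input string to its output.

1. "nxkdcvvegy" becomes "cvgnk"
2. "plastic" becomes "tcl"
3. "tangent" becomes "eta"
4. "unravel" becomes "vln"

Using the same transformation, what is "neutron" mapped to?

The rule is to move the first 3 characters to the end (rotate left by 3), then keep every other character starting from the second (positions 2nd, 4th, 6th, ...).
So "neutron" becomes "rne".

rne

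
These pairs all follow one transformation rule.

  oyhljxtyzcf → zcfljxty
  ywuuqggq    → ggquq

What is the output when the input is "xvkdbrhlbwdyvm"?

yvmdbrhlbwd

The transformation: delete the first 3 characters, then move the last 3 characters to the front (rotate right by 3).
Working it through for "xvkdbrhlbwdyvm": intermediate "dbrhlbwdyvm", final "yvmdbrhlbwd".
(Check on "oyhljxtyzcf": → "ljxtyzcf" → "zcfljxty" ✓)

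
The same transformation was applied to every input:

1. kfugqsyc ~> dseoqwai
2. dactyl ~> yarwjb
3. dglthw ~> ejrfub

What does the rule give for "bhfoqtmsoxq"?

The transformation: move the first character to the end, then shift every letter 2 places backward in the alphabet (wrapping around).
Applying both steps to "bhfoqtmsoxq": "hfoqtmsoxqb", then "fdmorkqmvoz".

fdmorkqmvoz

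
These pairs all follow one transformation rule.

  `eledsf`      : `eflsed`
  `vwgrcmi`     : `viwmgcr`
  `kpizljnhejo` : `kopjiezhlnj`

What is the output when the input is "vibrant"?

vtinbar

The rule is to take characters alternately from the front and the back (1st, last, 2nd, 2nd-last, ...).
So "vibrant" becomes "vtinbar".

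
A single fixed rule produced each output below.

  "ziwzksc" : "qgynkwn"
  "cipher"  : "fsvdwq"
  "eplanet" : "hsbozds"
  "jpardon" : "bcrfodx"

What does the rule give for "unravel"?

The pattern: reverse the string, then shift every letter 12 places backward in the alphabet (wrapping around).
So "unravel" becomes "zsjofbi".

zsjofbi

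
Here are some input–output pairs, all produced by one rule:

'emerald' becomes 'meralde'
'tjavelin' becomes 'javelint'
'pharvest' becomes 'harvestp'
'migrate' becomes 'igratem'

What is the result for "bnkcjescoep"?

nkcjescoepb

The rule is to move the first character to the end.
For "bnkcjescoep" the result is "nkcjescoepb".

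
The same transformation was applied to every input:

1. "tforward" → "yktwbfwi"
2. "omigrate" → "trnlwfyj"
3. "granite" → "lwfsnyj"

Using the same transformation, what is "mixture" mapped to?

rncyzwj

Each output is the input with this applied: shift every letter 5 places forward in the alphabet (wrapping around).
"mixture" → "rncyzwj".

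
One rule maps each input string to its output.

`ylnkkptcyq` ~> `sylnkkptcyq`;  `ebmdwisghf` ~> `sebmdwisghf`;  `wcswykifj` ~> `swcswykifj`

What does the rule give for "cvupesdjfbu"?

In each case the input is transformed by: prepend "s".
Doing the same to "cvupesdjfbu": "scvupesdjfbu".

scvupesdjfbu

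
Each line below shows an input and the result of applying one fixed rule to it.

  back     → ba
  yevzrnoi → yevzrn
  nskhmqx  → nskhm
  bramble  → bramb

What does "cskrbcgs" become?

cskrbc

The rule is to delete the last 2 characters.
For "cskrbcgs" the result is "cskrbc".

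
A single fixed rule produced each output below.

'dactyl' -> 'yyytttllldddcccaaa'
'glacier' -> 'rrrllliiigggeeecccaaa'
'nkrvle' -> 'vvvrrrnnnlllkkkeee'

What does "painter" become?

tttrrrpppnnniiieeeaaa

Rule — sort the characters into reverse alphabetical order, then repeat every character 3 times.
Starting from "painter": after the first operation, "trpniea"; after the second, "tttrrrpppnnniiieeeaaa".
(Check on "nkrvle": → "vrnlke" → "vvvrrrnnnlllkkkeee" ✓)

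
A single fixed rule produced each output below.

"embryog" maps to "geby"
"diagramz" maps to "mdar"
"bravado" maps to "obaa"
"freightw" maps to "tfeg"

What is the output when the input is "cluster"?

rcut

The pattern: keep every other character starting from the first (positions 1st, 3rd, 5th, ...), then move the last character to the front.
Working it through for "cluster": intermediate "cutr", final "rcut".
(Check on "diagramz": → "darm" → "mdar" ✓)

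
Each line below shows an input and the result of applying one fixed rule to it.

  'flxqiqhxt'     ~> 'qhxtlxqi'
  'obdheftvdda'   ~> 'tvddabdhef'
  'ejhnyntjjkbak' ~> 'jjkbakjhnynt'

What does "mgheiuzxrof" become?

Looking at the pairs, the operation is to delete the first character, then swap the front and back halves of the string.
"mgheiuzxrof" → "gheiuzxrof" → "zxrofgheiu".

zxrofgheiu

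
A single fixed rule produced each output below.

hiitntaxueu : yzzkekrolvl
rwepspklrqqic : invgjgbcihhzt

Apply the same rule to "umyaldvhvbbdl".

ldprcumymssuc

What's happening: shift every letter 9 places backward in the alphabet (wrapping around).
For "umyaldvhvbbdl" the result is "ldprcumymssuc".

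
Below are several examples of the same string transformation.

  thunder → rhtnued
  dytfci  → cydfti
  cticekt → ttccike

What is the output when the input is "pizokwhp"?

hipozwkp

The transformation: swap each adjacent pair of characters (1↔2, 3↔4, ...), then move the last character to the front.
For "pizokwhp", step one produces "ipozwkph"; step two turns that into "hipozwkp".
(Check on "dytfci": → "ydftic" → "cydfti" ✓)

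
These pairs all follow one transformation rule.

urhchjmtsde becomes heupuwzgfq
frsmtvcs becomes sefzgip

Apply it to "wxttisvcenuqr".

The transformation: shift every letter 13 places forward in the alphabet (wrapping around) — i.e. ROT13, then delete the last character.
"wxttisvcenuqr" → "jkggvfiprahde" → "jkggvfiprahd".

jkggvfiprahd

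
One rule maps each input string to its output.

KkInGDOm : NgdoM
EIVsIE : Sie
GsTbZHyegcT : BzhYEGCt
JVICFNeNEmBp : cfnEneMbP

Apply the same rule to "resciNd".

Rule — delete the first 3 characters, then flip the case of every letter.
On "resciNd": the first step gives "ciNd", and the second then gives "CInD".

CInD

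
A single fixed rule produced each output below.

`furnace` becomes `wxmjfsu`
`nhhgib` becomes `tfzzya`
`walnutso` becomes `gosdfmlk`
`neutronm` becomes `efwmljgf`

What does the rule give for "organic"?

ugjysfa

The pattern: shift every letter 8 places backward in the alphabet (wrapping around), then move the last character to the front.
Starting from "organic": after the first operation, "gjysfau"; after the second, "ugjysfa".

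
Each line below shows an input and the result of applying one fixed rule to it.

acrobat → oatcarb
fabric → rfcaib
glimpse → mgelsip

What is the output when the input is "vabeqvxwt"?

The pattern: take characters alternately from the front and the back (1st, last, 2nd, 2nd-last, ...), then move the last character to the front.
"vabeqvxwt" → "vtawbxevq" → "qvtawbxev".

qvtawbxev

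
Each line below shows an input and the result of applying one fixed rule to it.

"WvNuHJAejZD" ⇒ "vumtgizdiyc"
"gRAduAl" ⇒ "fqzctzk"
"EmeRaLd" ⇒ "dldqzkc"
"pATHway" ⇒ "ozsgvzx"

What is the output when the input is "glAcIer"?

fkzbhdq

The rule is to shift every letter 1 place backward in the alphabet (wrapping around), then convert every letter to lowercase.
Applying that to "glAcIer" gives "fkzbhdq".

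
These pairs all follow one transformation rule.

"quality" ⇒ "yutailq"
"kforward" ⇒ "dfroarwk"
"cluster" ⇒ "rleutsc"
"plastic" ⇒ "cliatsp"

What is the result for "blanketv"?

vltaenkb

Each output is the input with this applied: take characters alternately from the front and the back (1st, last, 2nd, 2nd-last, ...), then move the first character to the end.
For "blanketv", step one produces "bvltaenk"; step two turns that into "vltaenkb".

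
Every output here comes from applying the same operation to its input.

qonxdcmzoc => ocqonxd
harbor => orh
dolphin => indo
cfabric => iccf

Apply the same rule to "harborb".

The transformation: move the last 2 characters to the front (rotate right by 2), then delete the last 3 characters.
On "harborb": the first step gives "rbharbo", and the second then gives "rbha".
(Check on "qonxdcmzoc": → "ocqonxdcmz" → "ocqonxd" ✓)

rbha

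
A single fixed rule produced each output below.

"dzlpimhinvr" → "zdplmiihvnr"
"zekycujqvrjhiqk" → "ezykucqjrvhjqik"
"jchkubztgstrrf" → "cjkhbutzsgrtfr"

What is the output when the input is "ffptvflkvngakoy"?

fftpfvklnvagoky

Looking at the pairs, the operation is to swap each adjacent pair of characters (1↔2, 3↔4, ...).
So "ffptvflkvngakoy" becomes "fftpfvklnvagoky".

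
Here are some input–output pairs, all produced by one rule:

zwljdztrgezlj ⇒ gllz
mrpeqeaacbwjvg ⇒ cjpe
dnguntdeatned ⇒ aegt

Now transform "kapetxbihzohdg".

hhpx

In each case the input is transformed by: keep one character in every 3, starting at position 3 (positions 3rd, 6th, 9th, ...), then move the first 2 characters to the end (rotate left by 2).
Starting from "kapetxbihzohdg": after the first operation, "pxhh"; after the second, "hhpx".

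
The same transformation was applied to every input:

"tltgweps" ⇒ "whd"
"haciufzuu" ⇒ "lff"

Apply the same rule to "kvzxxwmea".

The pattern: shift every letter 11 places forward in the alphabet (wrapping around), then keep one character in every 3, starting at position 2 (positions 2nd, 5th, 8th, ...).
Working it through for "kvzxxwmea": intermediate "vgkiihxpl", final "gip".
(Check on "tltgweps": → "ewerhpad" → "whd" ✓)

gip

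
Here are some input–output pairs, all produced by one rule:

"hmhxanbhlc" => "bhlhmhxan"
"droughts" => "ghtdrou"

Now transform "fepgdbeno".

Rule — delete the last character, then move the last 3 characters to the front (rotate right by 3).
Applying both steps to "fepgdbeno": "fepgdben", then "benfepgd".

benfepgd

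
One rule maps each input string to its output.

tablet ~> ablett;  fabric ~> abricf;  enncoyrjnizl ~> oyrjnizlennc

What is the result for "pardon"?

ardonp

Rule — swap the front and back halves of the string, then move the last 2 characters to the front (rotate right by 2).
Applying both steps to "pardon": "donpar", then "ardonp".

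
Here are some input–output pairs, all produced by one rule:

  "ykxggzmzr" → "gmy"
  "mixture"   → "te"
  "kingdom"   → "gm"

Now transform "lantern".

Looking at the pairs, the operation is to move the first 2 characters to the end (rotate left by 2), then keep one character in every 3, starting at position 2 (positions 2nd, 5th, 8th, ...).
Applying both steps to "lantern": "nternla", then "tn".
(Check on "kingdom": → "ngdomki" → "gm" ✓)

tn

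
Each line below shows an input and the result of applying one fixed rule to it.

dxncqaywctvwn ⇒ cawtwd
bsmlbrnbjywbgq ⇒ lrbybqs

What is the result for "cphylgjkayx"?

ygkyc

The rule is to move the first 2 characters to the end (rotate left by 2), then keep every other character starting from the second (positions 2nd, 4th, 6th, ...).
Starting from "cphylgjkayx": after the first operation, "hylgjkayxcp"; after the second, "ygkyc".
(Check on "bsmlbrnbjywbgq": → "mlbrnbjywbgqbs" → "lrbybqs" ✓)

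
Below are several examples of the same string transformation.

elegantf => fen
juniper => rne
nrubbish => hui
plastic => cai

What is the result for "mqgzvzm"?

mgz

Rule — move the last character to the front, then keep one character in every 3, starting at position 1 (positions 1st, 4th, 7th, ...).
For "mqgzvzm" the result is "mgz".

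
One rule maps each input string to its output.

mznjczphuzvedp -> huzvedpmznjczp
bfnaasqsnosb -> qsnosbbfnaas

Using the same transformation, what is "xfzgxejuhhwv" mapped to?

juhhwvxfzgxe

The transformation: swap the front and back halves of the string.
So "xfzgxejuhhwv" becomes "juhhwvxfzgxe".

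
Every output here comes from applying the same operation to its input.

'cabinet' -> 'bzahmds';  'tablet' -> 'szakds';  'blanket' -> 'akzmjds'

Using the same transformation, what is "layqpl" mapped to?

kzxpok

What's happening: shift every letter 1 place backward in the alphabet (wrapping around).
For "layqpl" the result is "kzxpok".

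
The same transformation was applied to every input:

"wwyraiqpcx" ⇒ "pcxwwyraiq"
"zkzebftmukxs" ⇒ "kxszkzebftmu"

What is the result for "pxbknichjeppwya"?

wyapxbknichjepp

Looking at the pairs, the operation is to move the last 3 characters to the front (rotate right by 3).
For "pxbknichjeppwya" the result is "wyapxbknichjepp".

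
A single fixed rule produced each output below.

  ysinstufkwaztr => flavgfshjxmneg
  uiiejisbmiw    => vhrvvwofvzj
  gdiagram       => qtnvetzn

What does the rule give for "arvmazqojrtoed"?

enzimnbdewbgqr

The rule is to swap each adjacent pair of characters (1↔2, 3↔4, ...), then shift every letter 13 places forward in the alphabet (wrapping around) — i.e. ROT13.
For "arvmazqojrtoed", step one produces "ramvzaoqrjotde"; step two turns that into "enzimnbdewbgqr".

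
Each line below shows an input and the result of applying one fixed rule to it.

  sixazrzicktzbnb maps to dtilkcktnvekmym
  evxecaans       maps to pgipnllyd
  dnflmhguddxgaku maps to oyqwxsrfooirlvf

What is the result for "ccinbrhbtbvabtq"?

nntymcsmemglmeb

The transformation: shift every letter 11 places forward in the alphabet (wrapping around).
Doing the same to "ccinbrhbtbvabtq": "nntymcsmemglmeb".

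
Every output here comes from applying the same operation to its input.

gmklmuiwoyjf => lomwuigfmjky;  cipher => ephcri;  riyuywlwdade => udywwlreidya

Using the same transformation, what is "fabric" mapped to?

ibrfca

The rule is to take characters alternately from the front and the back (1st, last, 2nd, 2nd-last, ...), then swap the front and back halves of the string.
Working it through for "fabric": intermediate "fcaibr", final "ibrfca".
(Check on "riyuywlwdade": → "reidyaudywwl" → "udywwlreidya" ✓)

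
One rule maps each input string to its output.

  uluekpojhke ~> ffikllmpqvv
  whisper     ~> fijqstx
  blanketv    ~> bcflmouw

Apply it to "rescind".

defjost

Looking at the pairs, the operation is to sort the characters into alphabetical order, then shift every letter 1 place forward in the alphabet (wrapping around).
Applying both steps to "rescind": "cdeinrs", then "defjost".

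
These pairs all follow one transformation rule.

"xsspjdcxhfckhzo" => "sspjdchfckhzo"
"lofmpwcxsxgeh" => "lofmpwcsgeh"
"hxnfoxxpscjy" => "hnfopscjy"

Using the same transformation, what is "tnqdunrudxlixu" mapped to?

tnqdunrudliu

Rule — remove every "x".
Applying that to "tnqdunrudxlixu" gives "tnqdunrudliu".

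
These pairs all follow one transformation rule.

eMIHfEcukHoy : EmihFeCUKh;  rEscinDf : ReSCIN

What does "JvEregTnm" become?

Rule — flip the case of every letter, then delete the last 2 characters.
On "JvEregTnm": the first step gives "jVeREGtNM", and the second then gives "jVeREGt".

jVeREGt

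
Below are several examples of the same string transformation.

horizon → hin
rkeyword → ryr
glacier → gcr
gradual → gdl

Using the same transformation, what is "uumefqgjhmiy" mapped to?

uegm

The transformation: keep one character in every 3, starting at position 1 (positions 1st, 4th, 7th, ...).
For "uumefqgjhmiy" the result is "uegm".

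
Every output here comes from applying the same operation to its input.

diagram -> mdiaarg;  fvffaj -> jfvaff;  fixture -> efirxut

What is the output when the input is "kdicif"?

fkdiic

The rule is to swap the first and last characters, then take characters alternately from the front and the back (1st, last, 2nd, 2nd-last, ...).
For "kdicif", step one produces "fdicik"; step two turns that into "fkdiic".
(Check on "fvffaj": → "jvffaf" → "jfvaff" ✓)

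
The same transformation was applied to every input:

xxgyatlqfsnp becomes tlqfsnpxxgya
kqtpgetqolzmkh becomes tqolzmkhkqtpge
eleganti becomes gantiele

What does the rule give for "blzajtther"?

jttherblza

Each output is the input with this applied: move the last character to the front, then swap the front and back halves of the string.
Applying both steps to "blzajtther": "rblzajtthe", then "jttherblza".
(Check on "kqtpgetqolzmkh": → "hkqtpgetqolzmk" → "tqolzmkhkqtpge" ✓)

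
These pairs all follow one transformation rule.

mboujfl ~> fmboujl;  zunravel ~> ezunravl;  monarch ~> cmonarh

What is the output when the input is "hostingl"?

The transformation: move the last character to the front, then swap the first and last characters.
Starting from "hostingl": after the first operation, "lhosting"; after the second, "ghostinl".

ghostinl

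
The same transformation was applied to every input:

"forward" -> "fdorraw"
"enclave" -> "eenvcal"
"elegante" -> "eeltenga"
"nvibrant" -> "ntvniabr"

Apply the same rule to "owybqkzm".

The rule is to take characters alternately from the front and the back (1st, last, 2nd, 2nd-last, ...).
Doing the same to "owybqkzm": "omwzykbq".

omwzykbq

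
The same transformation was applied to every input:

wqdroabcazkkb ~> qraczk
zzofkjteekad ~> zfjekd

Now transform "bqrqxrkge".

qqrg

Each output is the input with this applied: keep every other character starting from the second (positions 2nd, 4th, 6th, ...).
So "bqrqxrkge" becomes "qqrg".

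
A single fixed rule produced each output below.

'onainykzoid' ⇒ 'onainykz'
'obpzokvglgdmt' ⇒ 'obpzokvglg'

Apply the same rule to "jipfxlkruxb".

jipfxlkr

What's happening: delete the last 3 characters.
Doing the same to "jipfxlkruxb": "jipfxlkr".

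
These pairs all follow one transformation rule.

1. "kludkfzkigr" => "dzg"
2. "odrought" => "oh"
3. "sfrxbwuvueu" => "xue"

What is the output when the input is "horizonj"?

in

What's happening: delete the first character, then keep one character in every 3, starting at position 3 (positions 3rd, 6th, 9th, ...).
On "horizonj": the first step gives "orizonj", and the second then gives "in".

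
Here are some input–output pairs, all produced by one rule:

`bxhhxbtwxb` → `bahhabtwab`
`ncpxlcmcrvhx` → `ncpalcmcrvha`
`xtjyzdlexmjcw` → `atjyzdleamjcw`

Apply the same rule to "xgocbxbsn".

agocbabsn

In each case the input is transformed by: replace every "x" with "a".
For "xgocbxbsn" the result is "agocbabsn".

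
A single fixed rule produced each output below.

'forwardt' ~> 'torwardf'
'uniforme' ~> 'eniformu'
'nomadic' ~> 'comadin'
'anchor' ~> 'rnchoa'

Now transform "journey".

yournej

The rule is to swap the first and last characters.
Doing the same to "journey": "yournej".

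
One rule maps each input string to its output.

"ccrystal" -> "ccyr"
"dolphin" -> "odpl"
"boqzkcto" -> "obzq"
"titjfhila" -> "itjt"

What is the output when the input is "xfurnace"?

fxru

Each output is the input with this applied: swap each adjacent pair of characters (1↔2, 3↔4, ...), then keep only the first 4 characters.
Starting from "xfurnace": after the first operation, "fxruanec"; after the second, "fxru".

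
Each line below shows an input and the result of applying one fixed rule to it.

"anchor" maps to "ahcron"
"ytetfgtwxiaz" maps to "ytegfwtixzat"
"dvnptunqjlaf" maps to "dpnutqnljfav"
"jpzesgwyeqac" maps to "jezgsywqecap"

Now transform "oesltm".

In each case the input is transformed by: swap each adjacent pair of characters (1↔2, 3↔4, ...), then move the first character to the end.
"oesltm" → "eolsmt" → "olsmte".

olsmte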